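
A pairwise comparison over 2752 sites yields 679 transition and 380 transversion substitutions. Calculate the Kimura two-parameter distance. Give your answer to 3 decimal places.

0.580

P = 679/2752 ≈ 0.24673 and Q = 380/2752 ≈ 0.138081.
Under the Kimura two-parameter model, d = −½ ln(1 − 2P − Q) − ¼ ln(1 − 2Q).
1 − 2P − Q = 0.368459, giving −½ ln(0.368459) = 0.499213.
1 − 2Q = 0.723838, giving −¼ ln(0.723838) = 0.080797.
d = 0.499213 + 0.080797 = 0.580010.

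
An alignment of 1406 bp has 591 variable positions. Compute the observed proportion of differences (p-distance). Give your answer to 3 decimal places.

p = 591/1406 = 0.420341… ≈ 0.420 (to 3 d.p.).

0.420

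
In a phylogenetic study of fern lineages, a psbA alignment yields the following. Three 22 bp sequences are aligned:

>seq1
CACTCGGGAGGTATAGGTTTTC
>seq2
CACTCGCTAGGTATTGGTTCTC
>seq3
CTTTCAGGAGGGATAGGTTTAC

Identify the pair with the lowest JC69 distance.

seq1 and seq2

seq1–seq2: 4/22 differ, p = 0.182, d = 0.208.
seq1–seq3: 5/22 differ, p = 0.227, d = 0.271.
seq2–seq3: 9/22 differ, p = 0.409, d = 0.591.
The smallest distance is between seq1 and seq2.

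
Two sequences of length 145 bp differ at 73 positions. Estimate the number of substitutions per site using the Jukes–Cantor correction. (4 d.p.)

0.8344

p = 73/145 ≈ 0.503448.
d = −(3/4) ln(1 − 4p/3) = −0.75 ln(1 − 0.671264) = −0.75 ln(0.328736)
  = −0.75 × (-1.112500) = 0.834375 substitutions/site.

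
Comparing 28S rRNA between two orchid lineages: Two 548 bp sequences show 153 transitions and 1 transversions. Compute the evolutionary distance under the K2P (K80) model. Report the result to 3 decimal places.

0.412

P = 153/548 ≈ 0.279197 and Q = 1/548 ≈ 0.001825.
Under the Kimura two-parameter model, d = −½ ln(1 − 2P − Q) − ¼ ln(1 − 2Q).
1 − 2P − Q = 0.439781, giving −½ ln(0.439781) = 0.410739.
1 − 2Q = 0.99635, giving −¼ ln(0.99635) = 0.000914.
d = 0.410739 + 0.000914 = 0.411653.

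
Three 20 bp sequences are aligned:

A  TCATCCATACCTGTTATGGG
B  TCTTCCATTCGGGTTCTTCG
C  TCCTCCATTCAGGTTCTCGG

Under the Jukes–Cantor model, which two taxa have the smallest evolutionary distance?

A–B: 7/20 differ, p = 0.350, d = 0.471.
A–C: 6/20 differ, p = 0.300, d = 0.383.
B–C: 4/20 differ, p = 0.200, d = 0.233.
The smallest distance is between B and C.

B and C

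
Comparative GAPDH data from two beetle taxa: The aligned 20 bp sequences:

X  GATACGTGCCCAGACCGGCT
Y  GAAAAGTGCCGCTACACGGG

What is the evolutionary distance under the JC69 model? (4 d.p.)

0.6872

The sequences differ at 9 of 20 sites (3, 5, 11, 12, 13, 16, 17, 19, 20), so p = 9/20 = 0.45.
d = −(3/4) ln(1 − 4p/3) = −0.75 ln(1 − 0.6) = −0.75 ln(0.4)
  = −0.75 × (-0.916291) = 0.687218 substitutions/site.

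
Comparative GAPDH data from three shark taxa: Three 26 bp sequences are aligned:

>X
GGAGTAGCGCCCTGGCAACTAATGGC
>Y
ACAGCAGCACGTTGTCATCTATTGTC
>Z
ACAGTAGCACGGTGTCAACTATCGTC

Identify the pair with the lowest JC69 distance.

Y and Z

X–Y: 10/26 differ, p = 0.385, d = 0.539.
X–Z: 9/26 differ, p = 0.346, d = 0.464.
Y–Z: 4/26 differ, p = 0.154, d = 0.172.
The smallest distance is between Y and Z.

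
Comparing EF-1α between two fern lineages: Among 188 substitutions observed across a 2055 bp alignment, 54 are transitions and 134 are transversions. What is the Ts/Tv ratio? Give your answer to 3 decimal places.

R = 54/134 = 0.402985… ≈ 0.403 (to 3 d.p.).

0.403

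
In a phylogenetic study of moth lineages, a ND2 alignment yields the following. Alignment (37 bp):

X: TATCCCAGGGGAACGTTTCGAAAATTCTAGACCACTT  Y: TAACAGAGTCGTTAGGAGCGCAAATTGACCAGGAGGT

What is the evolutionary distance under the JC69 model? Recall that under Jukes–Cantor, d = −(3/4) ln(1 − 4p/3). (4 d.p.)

0.9567

The sequences differ at 20 of 37 sites, so p = 20/37 ≈ 0.540541.
d = −(3/4) ln(1 − 4p/3) = −0.75 ln(1 − 0.720721) = −0.75 ln(0.279279)
  = −0.75 × (-1.275544) = 0.956658 substitutions/site.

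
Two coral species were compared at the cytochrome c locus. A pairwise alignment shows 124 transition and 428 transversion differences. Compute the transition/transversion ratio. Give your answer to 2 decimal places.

0.29

R = 124/428 = 0.289719… ≈ 0.29 (to 2 d.p.).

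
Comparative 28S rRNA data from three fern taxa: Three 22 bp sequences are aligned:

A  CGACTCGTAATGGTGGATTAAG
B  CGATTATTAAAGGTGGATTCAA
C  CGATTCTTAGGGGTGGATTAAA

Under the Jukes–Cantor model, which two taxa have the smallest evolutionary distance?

A–B: 6/22 differ, p = 0.273, d = 0.339.
A–C: 5/22 differ, p = 0.227, d = 0.271.
B–C: 4/22 differ, p = 0.182, d = 0.208.
The smallest distance is between B and C.

B and C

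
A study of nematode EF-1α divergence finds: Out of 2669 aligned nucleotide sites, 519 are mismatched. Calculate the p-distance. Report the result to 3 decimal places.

p = 519/2669 = 0.194454… ≈ 0.194 (to 3 d.p.).

0.194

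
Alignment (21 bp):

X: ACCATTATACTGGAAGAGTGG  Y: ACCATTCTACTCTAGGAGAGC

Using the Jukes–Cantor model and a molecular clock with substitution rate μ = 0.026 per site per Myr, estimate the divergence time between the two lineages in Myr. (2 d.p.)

6.92

The sequences differ at 6 of 21 sites (7, 12, 13, 15, 19, 21), so p = 6/21 ≈ 0.285714.
d = −(3/4) ln(1 − 4p/3) = −0.75 ln(1 − 0.380952) = −0.75 ln(0.619048)
  = −0.75 × (-0.479572) = 0.359679 substitutions/site.
Under a molecular clock d = 2μt, so t = d/(2μ) = 0.359679 / (2 × 0.026) = 6.92 Myr.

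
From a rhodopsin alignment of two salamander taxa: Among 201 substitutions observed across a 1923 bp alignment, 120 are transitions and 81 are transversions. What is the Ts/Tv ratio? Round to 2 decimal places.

1.48

R = 120/81 = 1.481481… ≈ 1.48 (to 2 d.p.).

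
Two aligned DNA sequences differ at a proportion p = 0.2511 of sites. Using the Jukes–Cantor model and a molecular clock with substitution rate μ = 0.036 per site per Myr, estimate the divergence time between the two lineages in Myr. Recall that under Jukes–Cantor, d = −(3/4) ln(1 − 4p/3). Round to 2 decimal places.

d = −(3/4) ln(1 − 4p/3) = −0.75 ln(1 − 0.3348) = −0.75 ln(0.6652)
  = −0.75 × (-0.407668) = 0.305751 substitutions/site.
Under a molecular clock d = 2μt, so t = d/(2μ) = 0.305751 / (2 × 0.036) = 4.25 Myr.

4.25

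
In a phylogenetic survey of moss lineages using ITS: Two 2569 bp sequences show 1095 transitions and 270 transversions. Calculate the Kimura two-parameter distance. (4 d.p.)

1.6390

P = 1095/2569 ≈ 0.426236 and Q = 270/2569 ≈ 0.105099.
Under the Kimura two-parameter model, d = −½ ln(1 − 2P − Q) − ¼ ln(1 − 2Q).
1 − 2P − Q = 0.042429, giving −½ ln(0.042429) = 1.579962.
1 − 2Q = 0.789802, giving −¼ ln(0.789802) = 0.058993.
d = 1.579962 + 0.058993 = 1.638955.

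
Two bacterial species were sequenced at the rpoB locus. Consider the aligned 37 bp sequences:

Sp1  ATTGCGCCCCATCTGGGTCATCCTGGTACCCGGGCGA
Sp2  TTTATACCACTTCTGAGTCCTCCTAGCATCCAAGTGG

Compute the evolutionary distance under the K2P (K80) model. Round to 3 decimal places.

Of 37 sites, 11 differences are transitions and 4 are transversions, so P = 11/37 ≈ 0.297297 and Q = 4/37 ≈ 0.108108.
Under the Kimura two-parameter model, d = −½ ln(1 − 2P − Q) − ¼ ln(1 − 2Q).
1 − 2P − Q = 0.297298, giving −½ ln(0.297298) = 0.606510.
1 − 2Q = 0.783784, giving −¼ ln(0.783784) = 0.060905.
d = 0.606510 + 0.060905 = 0.667415.

0.667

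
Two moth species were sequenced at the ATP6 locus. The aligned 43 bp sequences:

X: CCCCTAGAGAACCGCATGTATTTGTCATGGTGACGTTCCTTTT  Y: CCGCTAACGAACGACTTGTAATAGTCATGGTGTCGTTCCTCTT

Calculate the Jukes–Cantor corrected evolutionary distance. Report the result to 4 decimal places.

The sequences differ at 10 of 43 sites (3, 7, 8, 13, 14, 16, 21, 23, 33, 41), so p = 10/43 ≈ 0.232558.
d = −(3/4) ln(1 − 4p/3) = −0.75 ln(1 − 0.310077) = −0.75 ln(0.689923)
  = −0.75 × (-0.371175) = 0.278381 substitutions/site.

0.2784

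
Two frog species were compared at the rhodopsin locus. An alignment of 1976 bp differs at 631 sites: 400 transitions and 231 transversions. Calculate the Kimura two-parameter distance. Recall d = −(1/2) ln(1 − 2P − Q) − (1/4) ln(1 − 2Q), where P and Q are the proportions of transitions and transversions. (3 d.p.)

P = 400/1976 ≈ 0.202429 and Q = 231/1976 ≈ 0.116903.
Under the Kimura two-parameter model, d = −½ ln(1 − 2P − Q) − ¼ ln(1 − 2Q).
1 − 2P − Q = 0.478239, giving −½ ln(0.478239) = 0.368822.
1 − 2Q = 0.766194, giving −¼ ln(0.766194) = 0.066580.
d = 0.368822 + 0.066580 = 0.435402.

0.435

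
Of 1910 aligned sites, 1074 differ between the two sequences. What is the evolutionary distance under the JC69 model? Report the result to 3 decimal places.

p = 1074/1910 ≈ 0.562304.
d = −(3/4) ln(1 − 4p/3) = −0.75 ln(1 − 0.749739) = −0.75 ln(0.250261)
  = −0.75 × (-1.385251) = 1.038938 substitutions/site.

1.039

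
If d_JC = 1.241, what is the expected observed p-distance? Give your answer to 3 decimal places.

0.607

p = (3/4)(1 − e^(−4d/3)) = 0.75 × (1 − e^(-1.654667)) = 0.75 × (1 − 0.191156) = 0.606633.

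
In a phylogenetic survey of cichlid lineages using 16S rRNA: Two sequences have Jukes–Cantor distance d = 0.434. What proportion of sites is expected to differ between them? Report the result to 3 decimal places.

p = (3/4)(1 − e^(−4d/3)) = 0.75 × (1 − e^(-0.578667)) = 0.75 × (1 − 0.560645) = 0.329516.

0.330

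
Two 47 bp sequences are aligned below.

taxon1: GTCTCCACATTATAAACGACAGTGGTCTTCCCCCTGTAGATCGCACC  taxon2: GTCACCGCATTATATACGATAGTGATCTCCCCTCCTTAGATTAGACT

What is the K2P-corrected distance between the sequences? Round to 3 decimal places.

Of 47 sites, 9 differences are transitions and 4 are transversions, so P = 9/47 ≈ 0.191489 and Q = 4/47 ≈ 0.085106.
Under the Kimura two-parameter model, d = −½ ln(1 − 2P − Q) − ¼ ln(1 − 2Q).
1 − 2P − Q = 0.531916, giving −½ ln(0.531916) = 0.315635.
1 − 2Q = 0.829788, giving −¼ ln(0.829788) = 0.046646.
d = 0.315635 + 0.046646 = 0.362281.

0.362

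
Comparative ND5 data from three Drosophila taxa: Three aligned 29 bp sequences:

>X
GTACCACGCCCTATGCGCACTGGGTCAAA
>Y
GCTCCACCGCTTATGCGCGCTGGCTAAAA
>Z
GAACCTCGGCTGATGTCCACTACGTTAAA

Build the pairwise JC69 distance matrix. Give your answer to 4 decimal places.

X–Y: 8/29 sites differ → p ≈ 0.275862, d = −0.75 ln(1 − 0.367816) = 0.343931 ≈ 0.3439.
X–Z: 10/29 sites differ → p ≈ 0.344828, d = −0.75 ln(1 − 0.459771) = 0.461822 ≈ 0.4618.
Y–Z: 12/29 sites differ → p ≈ 0.413793, d = −0.75 ln(1 − 0.551724) = 0.601760 ≈ 0.6018.

d(X,Y) = 0.3439, d(X,Z) = 0.4618, d(Y,Z) = 0.6018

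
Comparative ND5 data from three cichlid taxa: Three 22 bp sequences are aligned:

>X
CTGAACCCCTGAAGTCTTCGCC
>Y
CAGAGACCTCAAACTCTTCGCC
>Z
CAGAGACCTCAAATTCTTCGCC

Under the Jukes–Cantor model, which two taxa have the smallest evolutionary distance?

X–Y: 7/22 differ, p = 0.318, d = 0.414.
X–Z: 7/22 differ, p = 0.318, d = 0.414.
Y–Z: 1/22 differ, p = 0.045, d = 0.047.
The smallest distance is between Y and Z.

Y and Z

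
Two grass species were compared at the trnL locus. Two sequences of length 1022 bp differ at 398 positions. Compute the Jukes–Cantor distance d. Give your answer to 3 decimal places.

0.549

p = 398/1022 ≈ 0.389432.
d = −(3/4) ln(1 − 4p/3) = −0.75 ln(1 − 0.519243) = −0.75 ln(0.480757)
  = −0.75 × (-0.732393) = 0.549295 substitutions/site.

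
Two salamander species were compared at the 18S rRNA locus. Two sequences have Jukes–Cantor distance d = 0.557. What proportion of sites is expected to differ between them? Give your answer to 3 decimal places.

p = (3/4)(1 − e^(−4d/3)) = 0.75 × (1 − e^(-0.742667)) = 0.75 × (1 − 0.475843) = 0.393118.

0.393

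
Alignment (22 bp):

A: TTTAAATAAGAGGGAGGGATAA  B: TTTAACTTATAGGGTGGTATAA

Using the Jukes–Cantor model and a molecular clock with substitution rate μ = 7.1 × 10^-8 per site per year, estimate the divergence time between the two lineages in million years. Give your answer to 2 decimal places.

1.91

The sequences differ at 5 of 22 sites (6, 8, 10, 15, 18), so p = 5/22 ≈ 0.227273.
d = −(3/4) ln(1 − 4p/3) = −0.75 ln(1 − 0.303031) = −0.75 ln(0.696969)
  = −0.75 × (-0.361014) = 0.270761 substitutions/site.
Under a molecular clock d = 2μt, so t = d/(2μ) = 0.270761 / (2 × 7.1 × 10^-8) = 1.91 million years.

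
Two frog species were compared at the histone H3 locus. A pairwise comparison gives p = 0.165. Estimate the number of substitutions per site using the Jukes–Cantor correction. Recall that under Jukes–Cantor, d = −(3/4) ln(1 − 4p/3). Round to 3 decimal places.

0.186

d = −(3/4) ln(1 − 4p/3) = −0.75 ln(1 − 0.22) = −0.75 ln(0.78)
  = −0.75 × (-0.248461) = 0.186346 substitutions/site.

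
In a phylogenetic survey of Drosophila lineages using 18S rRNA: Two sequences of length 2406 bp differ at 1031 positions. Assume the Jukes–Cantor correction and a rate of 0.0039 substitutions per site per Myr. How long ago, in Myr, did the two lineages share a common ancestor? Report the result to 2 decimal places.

81.45

p = 1031/2406 ≈ 0.428512.
d = −(3/4) ln(1 − 4p/3) = −0.75 ln(1 − 0.571349) = −0.75 ln(0.428651)
  = −0.75 × (-0.847112) = 0.635334 substitutions/site.
Under a molecular clock d = 2μt, so t = d/(2μ) = 0.635334 / (2 × 0.0039) = 81.45 Myr.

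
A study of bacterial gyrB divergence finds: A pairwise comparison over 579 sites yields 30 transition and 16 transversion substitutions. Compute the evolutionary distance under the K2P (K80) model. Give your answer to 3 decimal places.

P = 30/579 ≈ 0.051813 and Q = 16/579 ≈ 0.027634.
Under the Kimura two-parameter model, d = −½ ln(1 − 2P − Q) − ¼ ln(1 − 2Q).
1 − 2P − Q = 0.86874, giving −½ ln(0.86874) = 0.070356.
1 − 2Q = 0.944732, giving −¼ ln(0.944732) = 0.014213.
d = 0.070356 + 0.014213 = 0.084569.

0.085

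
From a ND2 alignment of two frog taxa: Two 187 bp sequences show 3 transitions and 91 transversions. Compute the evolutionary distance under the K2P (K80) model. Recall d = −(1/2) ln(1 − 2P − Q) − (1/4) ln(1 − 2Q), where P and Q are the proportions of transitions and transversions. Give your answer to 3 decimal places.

1.271

P = 3/187 ≈ 0.016043 and Q = 91/187 ≈ 0.486631.
Under the Kimura two-parameter model, d = −½ ln(1 − 2P − Q) − ¼ ln(1 − 2Q).
1 − 2P − Q = 0.481283, giving −½ ln(0.481283) = 0.365650.
1 − 2Q = 0.026738, giving −¼ ln(0.026738) = 0.905417.
d = 0.365650 + 0.905417 = 1.271067.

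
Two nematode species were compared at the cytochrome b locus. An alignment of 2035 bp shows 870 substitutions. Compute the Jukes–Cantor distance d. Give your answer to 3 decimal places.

p = 870/2035 ≈ 0.427518.
d = −(3/4) ln(1 − 4p/3) = −0.75 ln(1 − 0.570024) = −0.75 ln(0.429976)
  = −0.75 × (-0.844026) = 0.633020 substitutions/site.

0.633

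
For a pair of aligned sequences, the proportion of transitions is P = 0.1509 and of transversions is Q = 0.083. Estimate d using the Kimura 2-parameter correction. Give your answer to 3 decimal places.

0.288

Under the Kimura two-parameter model, d = −½ ln(1 − 2P − Q) − ¼ ln(1 − 2Q).
1 − 2P − Q = 0.6152, giving −½ ln(0.6152) = 0.242904.
1 − 2Q = 0.834, giving −¼ ln(0.834) = 0.045380.
d = 0.242904 + 0.045380 = 0.288284.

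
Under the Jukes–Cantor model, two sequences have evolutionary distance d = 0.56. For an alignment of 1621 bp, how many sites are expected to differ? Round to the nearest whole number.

Invert JC69: p = (3/4)(1 − e^(−4d/3)) = 0.75 × (1 − e^(-0.746667)) = 0.75 × (1 − 0.473944) = 0.394542.
Expected differing sites = pL ≈ 0.394542 × 1621 = 639.552582 ≈ 640.

640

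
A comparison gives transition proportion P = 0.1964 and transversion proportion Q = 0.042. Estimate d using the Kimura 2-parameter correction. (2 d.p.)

0.31

Under the Kimura two-parameter model, d = −½ ln(1 − 2P − Q) − ¼ ln(1 − 2Q).
1 − 2P − Q = 0.5652, giving −½ ln(0.5652) = 0.285288.
1 − 2Q = 0.916, giving −¼ ln(0.916) = 0.021935.
d = 0.285288 + 0.021935 = 0.307223.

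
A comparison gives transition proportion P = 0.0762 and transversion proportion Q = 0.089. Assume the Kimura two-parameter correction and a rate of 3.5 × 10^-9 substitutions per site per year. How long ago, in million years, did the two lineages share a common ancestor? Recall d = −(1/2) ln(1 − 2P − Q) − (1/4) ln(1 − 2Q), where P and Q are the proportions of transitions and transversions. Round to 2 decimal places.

Under the Kimura two-parameter model, d = −½ ln(1 − 2P − Q) − ¼ ln(1 − 2Q).
1 − 2P − Q = 0.7586, giving −½ ln(0.7586) = 0.138140.
1 − 2Q = 0.822, giving −¼ ln(0.822) = 0.049004.
d = 0.138140 + 0.049004 = 0.187144.
Under a molecular clock d = 2μt, so t = d/(2μ) = 0.187144 / (2 × 3.5 × 10^-9) = 26.73 million years.

26.73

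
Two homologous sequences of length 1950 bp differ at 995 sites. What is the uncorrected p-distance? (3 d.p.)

p = 995/1950 = 0.510256… ≈ 0.510 (to 3 d.p.).

0.510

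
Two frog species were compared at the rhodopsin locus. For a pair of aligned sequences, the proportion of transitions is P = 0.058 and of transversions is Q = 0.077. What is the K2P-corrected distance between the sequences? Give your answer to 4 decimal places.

0.1490

Under the Kimura two-parameter model, d = −½ ln(1 − 2P − Q) − ¼ ln(1 − 2Q).
1 − 2P − Q = 0.807, giving −½ ln(0.807) = 0.107216.
1 − 2Q = 0.846, giving −¼ ln(0.846) = 0.041809.
d = 0.107216 + 0.041809 = 0.149025.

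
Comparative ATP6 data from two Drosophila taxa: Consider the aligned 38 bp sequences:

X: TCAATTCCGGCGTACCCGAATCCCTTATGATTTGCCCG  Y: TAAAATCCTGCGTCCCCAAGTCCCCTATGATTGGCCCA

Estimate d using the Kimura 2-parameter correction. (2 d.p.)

Of 38 sites, 4 differences are transitions and 5 are transversions, so P = 4/38 ≈ 0.105263 and Q = 5/38 ≈ 0.131579.
Under the Kimura two-parameter model, d = −½ ln(1 − 2P − Q) − ¼ ln(1 − 2Q).
1 − 2P − Q = 0.657895, giving −½ ln(0.657895) = 0.209355.
1 − 2Q = 0.736842, giving −¼ ln(0.736842) = 0.076345.
d = 0.209355 + 0.076345 = 0.285700.

0.29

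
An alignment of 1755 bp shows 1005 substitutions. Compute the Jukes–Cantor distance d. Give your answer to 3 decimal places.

1.081

p = 1005/1755 ≈ 0.57265.
d = −(3/4) ln(1 − 4p/3) = −0.75 ln(1 − 0.763533) = −0.75 ln(0.236467)
  = −0.75 × (-1.441947) = 1.081460 substitutions/site.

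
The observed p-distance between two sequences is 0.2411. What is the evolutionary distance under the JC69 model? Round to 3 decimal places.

0.291

d = −(3/4) ln(1 − 4p/3) = −0.75 ln(1 − 0.321467) = −0.75 ln(0.678533)
  = −0.75 × (-0.387822) = 0.290867 substitutions/site.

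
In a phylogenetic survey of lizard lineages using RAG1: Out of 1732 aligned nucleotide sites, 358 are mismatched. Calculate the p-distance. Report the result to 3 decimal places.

p = 358/1732 = 0.206697… ≈ 0.207 (to 3 d.p.).

0.207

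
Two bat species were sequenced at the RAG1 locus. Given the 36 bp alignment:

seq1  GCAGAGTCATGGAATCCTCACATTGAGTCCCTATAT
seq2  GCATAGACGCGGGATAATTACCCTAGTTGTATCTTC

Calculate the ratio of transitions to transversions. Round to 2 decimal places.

0.90

Transitions are A↔G and C↔T; transversions are all other mismatches.
Transitions: 9. Transversions: 10.
R = 9/10 = 0.90.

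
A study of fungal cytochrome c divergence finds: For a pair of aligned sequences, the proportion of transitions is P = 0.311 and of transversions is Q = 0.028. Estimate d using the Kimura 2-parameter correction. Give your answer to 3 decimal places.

0.539

Under the Kimura two-parameter model, d = −½ ln(1 − 2P − Q) − ¼ ln(1 − 2Q).
1 − 2P − Q = 0.35, giving −½ ln(0.35) = 0.524911.
1 − 2Q = 0.944, giving −¼ ln(0.944) = 0.014407.
d = 0.524911 + 0.014407 = 0.539318.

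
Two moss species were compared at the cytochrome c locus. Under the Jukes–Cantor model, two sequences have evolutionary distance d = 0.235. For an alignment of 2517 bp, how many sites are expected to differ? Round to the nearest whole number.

Invert JC69: p = (3/4)(1 − e^(−4d/3)) = 0.75 × (1 − e^(-0.313333)) = 0.75 × (1 − 0.731006) = 0.201746.
Expected differing sites = pL ≈ 0.201746 × 2517 = 507.794682 ≈ 508.

508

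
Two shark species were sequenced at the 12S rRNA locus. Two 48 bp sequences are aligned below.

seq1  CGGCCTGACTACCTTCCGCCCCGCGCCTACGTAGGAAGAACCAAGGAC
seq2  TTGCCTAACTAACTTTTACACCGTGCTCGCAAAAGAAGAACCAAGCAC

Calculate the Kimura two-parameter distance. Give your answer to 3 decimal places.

Of 48 sites, 11 differences are transitions and 5 are transversions, so P = 11/48 ≈ 0.229167 and Q = 5/48 ≈ 0.104167.
Under the Kimura two-parameter model, d = −½ ln(1 − 2P − Q) − ¼ ln(1 − 2Q).
1 − 2P − Q = 0.437499, giving −½ ln(0.437499) = 0.413340.
1 − 2Q = 0.791666, giving −¼ ln(0.791666) = 0.058404.
d = 0.413340 + 0.058404 = 0.471744.

0.472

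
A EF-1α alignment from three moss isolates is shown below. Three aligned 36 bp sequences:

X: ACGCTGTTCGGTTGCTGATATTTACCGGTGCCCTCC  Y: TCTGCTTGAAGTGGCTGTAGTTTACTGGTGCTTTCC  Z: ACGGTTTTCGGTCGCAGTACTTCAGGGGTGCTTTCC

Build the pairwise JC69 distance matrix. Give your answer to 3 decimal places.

X–Y: 15/36 sites differ → p ≈ 0.416667, d = −0.75 ln(1 − 0.555556) = 0.608198 ≈ 0.608.
X–Z: 12/36 sites differ → p ≈ 0.333333, d = −0.75 ln(1 − 0.444444) = 0.440839 ≈ 0.441.
Y–Z: 12/36 sites differ → p ≈ 0.333333, d = −0.75 ln(1 − 0.444444) = 0.440839 ≈ 0.441.

d(X,Y) = 0.608, d(X,Z) = 0.441, d(Y,Z) = 0.441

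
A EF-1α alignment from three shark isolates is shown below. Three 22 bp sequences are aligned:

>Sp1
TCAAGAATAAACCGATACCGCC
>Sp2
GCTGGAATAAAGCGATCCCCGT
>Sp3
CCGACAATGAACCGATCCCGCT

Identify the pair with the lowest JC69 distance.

Sp1–Sp2: 8/22 differ, p = 0.364, d = 0.497.
Sp1–Sp3: 6/22 differ, p = 0.273, d = 0.339.
Sp2–Sp3: 8/22 differ, p = 0.364, d = 0.497.
The smallest distance is between Sp1 and Sp3.

Sp1 and Sp3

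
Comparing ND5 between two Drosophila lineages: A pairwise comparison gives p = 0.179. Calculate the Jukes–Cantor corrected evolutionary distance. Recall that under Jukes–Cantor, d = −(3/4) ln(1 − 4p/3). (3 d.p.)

d = −(3/4) ln(1 − 4p/3) = −0.75 ln(1 − 0.238667) = −0.75 ln(0.761333)
  = −0.75 × (-0.272684) = 0.204513 substitutions/site.

0.205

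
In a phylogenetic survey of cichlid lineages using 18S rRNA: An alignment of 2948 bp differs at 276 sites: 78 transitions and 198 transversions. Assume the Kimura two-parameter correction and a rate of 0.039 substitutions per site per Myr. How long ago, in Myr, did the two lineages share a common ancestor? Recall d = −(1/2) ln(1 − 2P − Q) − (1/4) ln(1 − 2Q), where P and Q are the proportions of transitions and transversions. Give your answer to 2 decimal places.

P = 78/2948 ≈ 0.026459 and Q = 198/2948 ≈ 0.067164.
Under the Kimura two-parameter model, d = −½ ln(1 − 2P − Q) − ¼ ln(1 − 2Q).
1 − 2P − Q = 0.879918, giving −½ ln(0.879918) = 0.063963.
1 − 2Q = 0.865672, giving −¼ ln(0.865672) = 0.036062.
d = 0.063963 + 0.036062 = 0.100025.
Under a molecular clock d = 2μt, so t = d/(2μ) = 0.100025 / (2 × 0.039) = 1.28 Myr.

1.28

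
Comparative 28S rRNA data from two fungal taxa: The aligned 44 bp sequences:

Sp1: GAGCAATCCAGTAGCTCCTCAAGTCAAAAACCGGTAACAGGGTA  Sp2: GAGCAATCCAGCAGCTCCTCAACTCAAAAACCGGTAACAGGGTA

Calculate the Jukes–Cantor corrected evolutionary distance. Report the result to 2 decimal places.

The sequences differ at 2 of 44 sites (12, 23), so p = 2/44 ≈ 0.045455.
d = −(3/4) ln(1 − 4p/3) = −0.75 ln(1 − 0.060607) = −0.75 ln(0.939393)
  = −0.75 × (-0.062521) = 0.046891 substitutions/site.

0.05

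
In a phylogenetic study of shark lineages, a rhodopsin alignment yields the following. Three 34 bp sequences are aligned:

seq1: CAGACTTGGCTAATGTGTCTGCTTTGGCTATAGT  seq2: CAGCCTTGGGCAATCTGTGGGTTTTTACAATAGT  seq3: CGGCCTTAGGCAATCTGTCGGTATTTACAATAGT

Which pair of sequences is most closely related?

seq2 and seq3

seq1–seq2: 10/34 differ, p = 0.294, d = 0.373.
seq1–seq3: 12/34 differ, p = 0.353, d = 0.477.
seq2–seq3: 4/34 differ, p = 0.118, d = 0.128.
The smallest distance is between seq2 and seq3.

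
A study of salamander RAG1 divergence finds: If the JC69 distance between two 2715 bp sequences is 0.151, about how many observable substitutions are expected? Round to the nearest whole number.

371

Invert JC69: p = (3/4)(1 − e^(−4d/3)) = 0.75 × (1 − e^(-0.201333)) = 0.75 × (1 − 0.817640) = 0.136770.
Expected differing sites = pL ≈ 0.136770 × 2715 = 371.33055 ≈ 371.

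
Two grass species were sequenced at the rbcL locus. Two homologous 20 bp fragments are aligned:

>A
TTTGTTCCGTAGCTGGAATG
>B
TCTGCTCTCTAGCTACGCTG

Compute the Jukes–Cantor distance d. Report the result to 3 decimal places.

0.572

The sequences differ at 8 of 20 sites (2, 5, 8, 9, 15, 16, 17, 18), so p = 8/20 = 0.4.
d = −(3/4) ln(1 − 4p/3) = −0.75 ln(1 − 0.533333) = −0.75 ln(0.466667)
  = −0.75 × (-0.762139) = 0.571604 substitutions/site.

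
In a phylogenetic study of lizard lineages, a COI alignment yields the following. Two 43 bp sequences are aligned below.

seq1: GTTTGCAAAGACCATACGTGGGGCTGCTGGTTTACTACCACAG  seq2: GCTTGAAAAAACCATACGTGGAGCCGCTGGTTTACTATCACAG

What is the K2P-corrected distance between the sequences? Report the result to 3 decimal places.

Of 43 sites, 5 differences are transitions and 1 are transversions, so P = 5/43 ≈ 0.116279 and Q = 1/43 ≈ 0.023256.
Under the Kimura two-parameter model, d = −½ ln(1 − 2P − Q) − ¼ ln(1 − 2Q).
1 − 2P − Q = 0.744186, giving −½ ln(0.744186) = 0.147732.
1 − 2Q = 0.953488, giving −¼ ln(0.953488) = 0.011907.
d = 0.147732 + 0.011907 = 0.159639.

0.160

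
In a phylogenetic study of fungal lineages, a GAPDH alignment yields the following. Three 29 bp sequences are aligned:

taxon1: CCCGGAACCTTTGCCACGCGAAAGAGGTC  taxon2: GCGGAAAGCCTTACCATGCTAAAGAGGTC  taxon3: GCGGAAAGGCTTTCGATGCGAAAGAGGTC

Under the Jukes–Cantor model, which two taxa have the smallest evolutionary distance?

taxon2 and taxon3

taxon1–taxon2: 8/29 differ, p = 0.276, d = 0.344.
taxon1–taxon3: 9/29 differ, p = 0.310, d = 0.401.
taxon2–taxon3: 4/29 differ, p = 0.138, d = 0.152.
The smallest distance is between taxon2 and taxon3.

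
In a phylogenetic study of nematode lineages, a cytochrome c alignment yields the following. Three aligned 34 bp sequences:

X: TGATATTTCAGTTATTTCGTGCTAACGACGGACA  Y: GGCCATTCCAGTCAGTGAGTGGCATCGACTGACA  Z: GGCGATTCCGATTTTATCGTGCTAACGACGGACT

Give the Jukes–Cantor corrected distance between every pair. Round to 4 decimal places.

d(X,Y) = 0.4770, d(X,Z) = 0.3265, d(Y,Z) = 0.5972

X–Y: 12/34 sites differ → p ≈ 0.352941, d = −0.75 ln(1 − 0.470588) = 0.476991 ≈ 0.4770.
X–Z: 9/34 sites differ → p ≈ 0.264706, d = −0.75 ln(1 − 0.352941) = 0.326488 ≈ 0.3265.
Y–Z: 14/34 sites differ → p ≈ 0.411765, d = −0.75 ln(1 − 0.54902) = 0.597249 ≈ 0.5972.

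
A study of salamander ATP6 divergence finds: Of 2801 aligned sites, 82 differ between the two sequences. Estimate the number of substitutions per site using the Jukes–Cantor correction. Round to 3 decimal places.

0.030

p = 82/2801 ≈ 0.029275.
d = −(3/4) ln(1 − 4p/3) = −0.75 ln(1 − 0.039033) = −0.75 ln(0.960967)
  = −0.75 × (-0.039815) = 0.029861 substitutions/site.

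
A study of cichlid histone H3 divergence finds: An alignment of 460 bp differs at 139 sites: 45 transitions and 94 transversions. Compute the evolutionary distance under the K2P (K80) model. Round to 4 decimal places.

P = 45/460 ≈ 0.097826 and Q = 94/460 ≈ 0.204348.
Under the Kimura two-parameter model, d = −½ ln(1 − 2P − Q) − ¼ ln(1 − 2Q).
1 − 2P − Q = 0.6, giving −½ ln(0.6) = 0.255413.
1 − 2Q = 0.591304, giving −¼ ln(0.591304) = 0.131356.
d = 0.255413 + 0.131356 = 0.386769.

0.3868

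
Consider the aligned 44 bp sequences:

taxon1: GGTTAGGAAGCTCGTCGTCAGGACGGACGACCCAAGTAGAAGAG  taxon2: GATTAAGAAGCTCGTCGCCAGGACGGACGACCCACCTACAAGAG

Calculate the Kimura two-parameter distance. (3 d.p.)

Of 44 sites, 3 differences are transitions and 3 are transversions, so P = 3/44 ≈ 0.068182 and Q = 3/44 ≈ 0.068182.
Under the Kimura two-parameter model, d = −½ ln(1 − 2P − Q) − ¼ ln(1 − 2Q).
1 − 2P − Q = 0.795454, giving −½ ln(0.795454) = 0.114421.
1 − 2Q = 0.863636, giving −¼ ln(0.863636) = 0.036651.
d = 0.114421 + 0.036651 = 0.151072.

0.151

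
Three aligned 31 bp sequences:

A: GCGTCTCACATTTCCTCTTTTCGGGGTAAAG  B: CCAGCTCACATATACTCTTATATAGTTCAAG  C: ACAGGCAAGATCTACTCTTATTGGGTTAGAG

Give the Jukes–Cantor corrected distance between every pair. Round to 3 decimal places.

d(A,B) = 0.481, d(A,C) = 0.614, d(B,C) = 0.481

A–B: 11/31 sites differ → p ≈ 0.354839, d = −0.75 ln(1 − 0.473119) = 0.480585 ≈ 0.481.
A–C: 13/31 sites differ → p ≈ 0.419355, d = −0.75 ln(1 − 0.55914) = 0.614271 ≈ 0.614.
B–C: 11/31 sites differ → p ≈ 0.354839, d = −0.75 ln(1 − 0.473119) = 0.480585 ≈ 0.481.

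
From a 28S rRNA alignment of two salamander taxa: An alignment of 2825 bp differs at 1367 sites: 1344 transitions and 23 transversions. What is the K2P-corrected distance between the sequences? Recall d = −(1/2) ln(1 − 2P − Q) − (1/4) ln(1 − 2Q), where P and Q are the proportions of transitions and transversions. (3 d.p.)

1.609

P = 1344/2825 ≈ 0.475752 and Q = 23/2825 ≈ 0.008142.
Under the Kimura two-parameter model, d = −½ ln(1 − 2P − Q) − ¼ ln(1 − 2Q).
1 − 2P − Q = 0.040354, giving −½ ln(0.040354) = 1.605032.
1 − 2Q = 0.983716, giving −¼ ln(0.983716) = 0.004105.
d = 1.605032 + 0.004105 = 1.609137.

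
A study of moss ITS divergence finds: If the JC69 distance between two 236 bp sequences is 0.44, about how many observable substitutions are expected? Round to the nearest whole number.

Invert JC69: p = (3/4)(1 − e^(−4d/3)) = 0.75 × (1 − e^(-0.586667)) = 0.75 × (1 − 0.556178) = 0.332867.
Expected differing sites = pL ≈ 0.332867 × 236 = 78.556612 ≈ 79.

79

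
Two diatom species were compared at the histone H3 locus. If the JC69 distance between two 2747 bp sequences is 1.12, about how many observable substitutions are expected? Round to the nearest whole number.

Invert JC69: p = (3/4)(1 − e^(−4d/3)) = 0.75 × (1 − e^(-1.493333)) = 0.75 × (1 − 0.224623) = 0.581533.
Expected differing sites = pL ≈ 0.581533 × 2747 = 1597.471151 ≈ 1597.

1597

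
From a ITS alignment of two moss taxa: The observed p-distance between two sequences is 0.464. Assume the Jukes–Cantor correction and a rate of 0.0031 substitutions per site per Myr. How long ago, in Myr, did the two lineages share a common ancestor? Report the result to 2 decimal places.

116.62

d = −(3/4) ln(1 − 4p/3) = −0.75 ln(1 − 0.618667) = −0.75 ln(0.381333)
  = −0.75 × (-0.964082) = 0.723062 substitutions/site.
Under a molecular clock d = 2μt, so t = d/(2μ) = 0.723062 / (2 × 0.0031) = 116.62 Myr.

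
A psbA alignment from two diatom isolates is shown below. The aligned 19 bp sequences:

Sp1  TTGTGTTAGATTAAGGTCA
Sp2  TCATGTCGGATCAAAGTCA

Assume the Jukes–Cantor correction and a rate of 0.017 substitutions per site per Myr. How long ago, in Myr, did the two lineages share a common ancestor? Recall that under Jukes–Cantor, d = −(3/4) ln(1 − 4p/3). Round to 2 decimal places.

The sequences differ at 6 of 19 sites (2, 3, 7, 8, 12, 15), so p = 6/19 ≈ 0.315789.
d = −(3/4) ln(1 − 4p/3) = −0.75 ln(1 − 0.421052) = −0.75 ln(0.578948)
  = −0.75 × (-0.546543) = 0.409907 substitutions/site.
Under a molecular clock d = 2μt, so t = d/(2μ) = 0.409907 / (2 × 0.017) = 12.06 Myr.

12.06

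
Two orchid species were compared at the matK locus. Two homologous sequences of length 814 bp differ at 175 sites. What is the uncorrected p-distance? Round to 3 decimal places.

p = 175/814 = 0.214987… ≈ 0.215 (to 3 d.p.).

0.215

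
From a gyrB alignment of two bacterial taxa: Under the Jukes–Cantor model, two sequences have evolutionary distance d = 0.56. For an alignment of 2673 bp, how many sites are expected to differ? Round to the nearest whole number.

Invert JC69: p = (3/4)(1 − e^(−4d/3)) = 0.75 × (1 − e^(-0.746667)) = 0.75 × (1 − 0.473944) = 0.394542.
Expected differing sites = pL ≈ 0.394542 × 2673 = 1054.610766 ≈ 1055.

1055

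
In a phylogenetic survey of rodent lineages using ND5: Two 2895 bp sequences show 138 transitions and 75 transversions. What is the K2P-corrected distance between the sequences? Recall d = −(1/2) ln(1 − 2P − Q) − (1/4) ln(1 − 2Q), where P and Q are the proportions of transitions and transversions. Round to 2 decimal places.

P = 138/2895 ≈ 0.047668 and Q = 75/2895 ≈ 0.025907.
Under the Kimura two-parameter model, d = −½ ln(1 − 2P − Q) − ¼ ln(1 − 2Q).
1 − 2P − Q = 0.878757, giving −½ ln(0.878757) = 0.064623.
1 − 2Q = 0.948186, giving −¼ ln(0.948186) = 0.013301.
d = 0.064623 + 0.013301 = 0.077924.

0.08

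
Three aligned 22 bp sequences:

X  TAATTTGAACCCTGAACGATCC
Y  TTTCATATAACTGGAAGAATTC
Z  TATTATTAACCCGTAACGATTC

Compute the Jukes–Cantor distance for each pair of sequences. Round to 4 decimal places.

X–Y: 12/22 sites differ → p ≈ 0.545455, d = −0.75 ln(1 − 0.727273) = 0.974463 ≈ 0.9745.
X–Z: 6/22 sites differ → p ≈ 0.272727, d = −0.75 ln(1 − 0.363636) = 0.338988 ≈ 0.3390.
Y–Z: 9/22 sites differ → p ≈ 0.409091, d = −0.75 ln(1 − 0.545455) = 0.591344 ≈ 0.5913.

d(X,Y) = 0.9745, d(X,Z) = 0.3390, d(Y,Z) = 0.5913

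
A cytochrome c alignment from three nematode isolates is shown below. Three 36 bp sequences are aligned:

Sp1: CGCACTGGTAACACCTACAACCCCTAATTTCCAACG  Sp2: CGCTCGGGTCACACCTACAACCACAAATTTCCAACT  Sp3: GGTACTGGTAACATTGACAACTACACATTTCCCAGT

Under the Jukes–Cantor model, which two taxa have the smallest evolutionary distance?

Sp1 and Sp2

Sp1–Sp2: 6/36 differ, p = 0.167, d = 0.188.
Sp1–Sp3: 12/36 differ, p = 0.333, d = 0.441.
Sp2–Sp3: 12/36 differ, p = 0.333, d = 0.441.
The smallest distance is between Sp1 and Sp2.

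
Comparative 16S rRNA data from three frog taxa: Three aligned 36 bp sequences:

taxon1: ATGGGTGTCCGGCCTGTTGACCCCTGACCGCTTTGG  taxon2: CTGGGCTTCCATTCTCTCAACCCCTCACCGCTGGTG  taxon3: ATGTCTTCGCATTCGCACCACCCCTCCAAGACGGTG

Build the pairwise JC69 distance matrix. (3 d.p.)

d(taxon1,taxon2) = 0.493, d(taxon1,taxon3) = 1.265, d(taxon2,taxon3) = 0.548

taxon1–taxon2: 13/36 sites differ → p ≈ 0.361111, d = −0.75 ln(1 − 0.481481) = 0.492584 ≈ 0.493.
taxon1–taxon3: 22/36 sites differ → p ≈ 0.611111, d = −0.75 ln(1 − 0.814815) = 1.264800 ≈ 1.265.
taxon2–taxon3: 14/36 sites differ → p ≈ 0.388889, d = −0.75 ln(1 − 0.518519) = 0.548166 ≈ 0.548.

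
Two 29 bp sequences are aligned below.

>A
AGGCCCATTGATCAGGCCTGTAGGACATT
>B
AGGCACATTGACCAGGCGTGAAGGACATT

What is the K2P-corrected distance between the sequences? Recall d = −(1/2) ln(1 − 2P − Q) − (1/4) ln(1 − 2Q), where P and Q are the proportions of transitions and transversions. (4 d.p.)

Of 29 sites, 1 differences are transitions and 3 are transversions, so P = 1/29 ≈ 0.034483 and Q = 3/29 ≈ 0.103448.
Under the Kimura two-parameter model, d = −½ ln(1 − 2P − Q) − ¼ ln(1 − 2Q).
1 − 2P − Q = 0.827586, giving −½ ln(0.827586) = 0.094621.
1 − 2Q = 0.793104, giving −¼ ln(0.793104) = 0.057950.
d = 0.094621 + 0.057950 = 0.152571.

0.1526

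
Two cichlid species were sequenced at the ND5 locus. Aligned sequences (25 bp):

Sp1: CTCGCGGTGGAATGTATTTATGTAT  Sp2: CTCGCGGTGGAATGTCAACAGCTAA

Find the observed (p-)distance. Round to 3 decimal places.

The sequences differ at 7 of 25 positions (sites 16, 17, 18, 19, 21, 22, 25).
p = 7/25 = 0.280.

0.280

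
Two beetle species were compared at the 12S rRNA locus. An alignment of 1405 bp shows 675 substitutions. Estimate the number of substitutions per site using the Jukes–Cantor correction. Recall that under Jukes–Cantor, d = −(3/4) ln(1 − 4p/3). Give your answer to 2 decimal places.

p = 675/1405 ≈ 0.480427.
d = −(3/4) ln(1 − 4p/3) = −0.75 ln(1 − 0.640569) = −0.75 ln(0.359431)
  = −0.75 × (-1.023233) = 0.767425 substitutions/site.

0.77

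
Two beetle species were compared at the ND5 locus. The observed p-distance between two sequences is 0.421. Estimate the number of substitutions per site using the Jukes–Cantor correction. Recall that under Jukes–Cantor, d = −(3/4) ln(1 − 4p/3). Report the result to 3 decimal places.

0.618

d = −(3/4) ln(1 − 4p/3) = −0.75 ln(1 − 0.561333) = −0.75 ln(0.438667)
  = −0.75 × (-0.824015) = 0.618011 substitutions/site.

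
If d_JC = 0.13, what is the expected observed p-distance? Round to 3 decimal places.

p = (3/4)(1 − e^(−4d/3)) = 0.75 × (1 − e^(-0.173333)) = 0.75 × (1 − 0.840858) = 0.119357.

0.119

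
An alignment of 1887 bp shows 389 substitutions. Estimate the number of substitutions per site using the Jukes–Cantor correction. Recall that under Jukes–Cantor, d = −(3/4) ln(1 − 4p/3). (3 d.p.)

p = 389/1887 ≈ 0.206147.
d = −(3/4) ln(1 − 4p/3) = −0.75 ln(1 − 0.274863) = −0.75 ln(0.725137)
  = −0.75 × (-0.321395) = 0.241046 substitutions/site.

0.241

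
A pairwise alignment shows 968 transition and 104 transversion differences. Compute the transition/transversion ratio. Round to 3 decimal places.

R = 968/104 = 9.307692… ≈ 9.308 (to 3 d.p.).

9.308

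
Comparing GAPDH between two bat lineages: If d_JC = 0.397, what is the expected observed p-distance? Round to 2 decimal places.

0.31

p = (3/4)(1 − e^(−4d/3)) = 0.75 × (1 − e^(-0.529333)) = 0.75 × (1 − 0.588998) = 0.308252.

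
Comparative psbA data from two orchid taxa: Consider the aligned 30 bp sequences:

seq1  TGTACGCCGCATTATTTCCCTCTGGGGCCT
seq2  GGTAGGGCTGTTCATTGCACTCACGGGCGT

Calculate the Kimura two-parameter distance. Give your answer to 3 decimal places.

Of 30 sites, 1 differences are transitions and 11 are transversions, so P = 1/30 ≈ 0.033333 and Q = 11/30 ≈ 0.366667.
Under the Kimura two-parameter model, d = −½ ln(1 − 2P − Q) − ¼ ln(1 − 2Q).
1 − 2P − Q = 0.566667, giving −½ ln(0.566667) = 0.283992.
1 − 2Q = 0.266666, giving −¼ ln(0.266666) = 0.330440.
d = 0.283992 + 0.330440 = 0.614432.

0.614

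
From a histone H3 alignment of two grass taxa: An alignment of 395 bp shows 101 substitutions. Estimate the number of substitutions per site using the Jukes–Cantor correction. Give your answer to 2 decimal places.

p = 101/395 ≈ 0.255696.
d = −(3/4) ln(1 − 4p/3) = −0.75 ln(1 − 0.340928) = −0.75 ln(0.659072)
  = −0.75 × (-0.416922) = 0.312692 substitutions/site.

0.31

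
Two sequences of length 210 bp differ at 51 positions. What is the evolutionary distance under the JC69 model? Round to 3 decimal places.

0.293

p = 51/210 ≈ 0.242857.
d = −(3/4) ln(1 − 4p/3) = −0.75 ln(1 − 0.323809) = −0.75 ln(0.676191)
  = −0.75 × (-0.391280) = 0.293460 substitutions/site.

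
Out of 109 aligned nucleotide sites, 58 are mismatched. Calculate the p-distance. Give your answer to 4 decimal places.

0.5321

p = 58/109 = 0.532110… ≈ 0.5321 (to 4 d.p.).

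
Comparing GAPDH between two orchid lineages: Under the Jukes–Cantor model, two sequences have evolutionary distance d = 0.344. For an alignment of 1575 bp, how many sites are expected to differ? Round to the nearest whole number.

435

Invert JC69: p = (3/4)(1 − e^(−4d/3)) = 0.75 × (1 − e^(-0.458667)) = 0.75 × (1 − 0.632126) = 0.275906.
Expected differing sites = pL ≈ 0.275906 × 1575 = 434.55195 ≈ 435.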